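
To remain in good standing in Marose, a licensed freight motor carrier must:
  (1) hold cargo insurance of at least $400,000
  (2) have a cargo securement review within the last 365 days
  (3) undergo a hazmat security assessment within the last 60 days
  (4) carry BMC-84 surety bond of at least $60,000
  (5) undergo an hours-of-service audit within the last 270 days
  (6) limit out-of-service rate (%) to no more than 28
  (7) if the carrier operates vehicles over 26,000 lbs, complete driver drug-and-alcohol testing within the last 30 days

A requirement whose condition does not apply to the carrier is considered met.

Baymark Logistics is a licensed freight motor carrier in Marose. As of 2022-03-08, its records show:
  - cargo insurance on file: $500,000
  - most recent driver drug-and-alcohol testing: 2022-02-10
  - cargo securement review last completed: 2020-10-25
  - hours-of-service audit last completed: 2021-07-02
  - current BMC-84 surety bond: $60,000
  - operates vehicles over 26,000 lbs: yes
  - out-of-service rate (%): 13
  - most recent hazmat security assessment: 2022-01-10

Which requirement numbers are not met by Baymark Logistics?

2

1. cargo insurance $500,000 ≥ $400,000 → met
2. cargo securement review 499 days ago vs limit 365 → not met
3. hazmat security assessment 57 days ago vs limit 60 → met
4. BMC-84 surety bond $60,000 ≥ $60,000 → met
5. hours-of-service audit 249 days ago vs limit 270 → met
6. out-of-service rate (%) 13 ≤ 28 → met
7. condition 'operates vehicles over 26,000 lbs' holds; driver drug-and-alcohol testing 26 days ago vs limit 30 → met
Not met: 2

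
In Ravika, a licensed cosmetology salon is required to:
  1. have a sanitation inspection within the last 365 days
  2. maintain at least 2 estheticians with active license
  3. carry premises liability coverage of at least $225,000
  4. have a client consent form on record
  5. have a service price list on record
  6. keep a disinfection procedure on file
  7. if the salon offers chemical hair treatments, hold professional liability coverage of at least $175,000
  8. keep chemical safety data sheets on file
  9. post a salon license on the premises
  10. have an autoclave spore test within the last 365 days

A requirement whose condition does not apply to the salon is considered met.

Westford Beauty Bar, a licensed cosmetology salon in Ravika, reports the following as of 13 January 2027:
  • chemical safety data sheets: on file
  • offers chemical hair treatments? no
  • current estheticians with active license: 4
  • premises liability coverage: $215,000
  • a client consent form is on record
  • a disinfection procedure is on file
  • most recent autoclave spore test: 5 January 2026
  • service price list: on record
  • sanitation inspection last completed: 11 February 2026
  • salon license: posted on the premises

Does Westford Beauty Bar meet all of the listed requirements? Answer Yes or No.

No

1. sanitation inspection 336 days ago vs limit 365 → met
2. estheticians with active license 4 ≥ 2 → met
3. premises liability coverage $215,000 < $225,000 → not met
4. client consent form present → met
5. service price list present → met
6. disinfection procedure present → met
7. condition 'offers chemical hair treatments' does not hold → requirement n/a → met
8. chemical safety data sheets present → met
9. salon license present → met
10. autoclave spore test 373 days ago vs limit 365 → not met
Not met: 3, 10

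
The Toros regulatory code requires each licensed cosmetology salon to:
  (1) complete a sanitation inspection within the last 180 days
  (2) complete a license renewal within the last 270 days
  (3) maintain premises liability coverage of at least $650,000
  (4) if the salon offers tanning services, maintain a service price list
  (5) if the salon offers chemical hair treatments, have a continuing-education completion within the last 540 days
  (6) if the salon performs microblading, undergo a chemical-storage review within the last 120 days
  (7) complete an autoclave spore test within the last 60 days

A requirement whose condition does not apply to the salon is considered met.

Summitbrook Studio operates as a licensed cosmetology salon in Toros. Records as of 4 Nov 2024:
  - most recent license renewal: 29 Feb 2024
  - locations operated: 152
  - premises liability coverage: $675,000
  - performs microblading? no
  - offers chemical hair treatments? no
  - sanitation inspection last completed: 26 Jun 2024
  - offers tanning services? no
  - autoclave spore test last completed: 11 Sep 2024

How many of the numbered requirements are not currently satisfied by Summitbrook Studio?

1. sanitation inspection 131 days ago vs limit 180 → met
2. license renewal 249 days ago vs limit 270 → met
3. premises liability coverage $675,000 ≥ $650,000 → met
4. condition 'offers tanning services' does not hold → requirement n/a → met
5. condition 'offers chemical hair treatments' does not hold → requirement n/a → met
6. condition 'performs microblading' does not hold → requirement n/a → met
7. autoclave spore test 54 days ago vs limit 60 → met
Not met: 0 of 7

0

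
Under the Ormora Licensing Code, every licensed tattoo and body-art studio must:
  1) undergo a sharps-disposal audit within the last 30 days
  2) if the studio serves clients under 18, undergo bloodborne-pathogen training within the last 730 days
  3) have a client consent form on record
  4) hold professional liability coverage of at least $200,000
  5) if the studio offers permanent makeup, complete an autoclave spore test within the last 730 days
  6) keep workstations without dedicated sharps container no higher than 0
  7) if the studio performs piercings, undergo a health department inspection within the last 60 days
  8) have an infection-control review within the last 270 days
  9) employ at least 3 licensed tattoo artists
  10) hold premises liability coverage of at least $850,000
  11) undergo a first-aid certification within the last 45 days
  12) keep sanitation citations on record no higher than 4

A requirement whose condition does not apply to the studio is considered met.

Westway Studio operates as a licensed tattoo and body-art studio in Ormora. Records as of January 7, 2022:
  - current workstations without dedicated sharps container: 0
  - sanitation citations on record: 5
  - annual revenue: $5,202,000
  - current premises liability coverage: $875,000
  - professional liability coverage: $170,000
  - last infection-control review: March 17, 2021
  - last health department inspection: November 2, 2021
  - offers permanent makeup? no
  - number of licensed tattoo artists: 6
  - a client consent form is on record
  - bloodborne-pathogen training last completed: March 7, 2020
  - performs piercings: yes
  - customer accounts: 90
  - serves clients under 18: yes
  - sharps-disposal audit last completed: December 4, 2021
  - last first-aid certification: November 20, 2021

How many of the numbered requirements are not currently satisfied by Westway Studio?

6

1. sharps-disposal audit 34 days ago vs limit 30 → not met
2. condition 'serves clients under 18' holds; bloodborne-pathogen training 671 days ago vs limit 730 → met
3. client consent form present → met
4. professional liability coverage $170,000 < $200,000 → not met
5. condition 'offers permanent makeup' does not hold → requirement n/a → met
6. workstations without dedicated sharps container 0 ≤ 0 → met
7. condition 'performs piercings' holds; health department inspection 66 days ago vs limit 60 → not met
8. infection-control review 296 days ago vs limit 270 → not met
9. licensed tattoo artists 6 ≥ 3 → met
10. premises liability coverage $875,000 ≥ $850,000 → met
11. first-aid certification 48 days ago vs limit 45 → not met
12. sanitation citations on record 5 > 4 → not met
Not met: 6 of 12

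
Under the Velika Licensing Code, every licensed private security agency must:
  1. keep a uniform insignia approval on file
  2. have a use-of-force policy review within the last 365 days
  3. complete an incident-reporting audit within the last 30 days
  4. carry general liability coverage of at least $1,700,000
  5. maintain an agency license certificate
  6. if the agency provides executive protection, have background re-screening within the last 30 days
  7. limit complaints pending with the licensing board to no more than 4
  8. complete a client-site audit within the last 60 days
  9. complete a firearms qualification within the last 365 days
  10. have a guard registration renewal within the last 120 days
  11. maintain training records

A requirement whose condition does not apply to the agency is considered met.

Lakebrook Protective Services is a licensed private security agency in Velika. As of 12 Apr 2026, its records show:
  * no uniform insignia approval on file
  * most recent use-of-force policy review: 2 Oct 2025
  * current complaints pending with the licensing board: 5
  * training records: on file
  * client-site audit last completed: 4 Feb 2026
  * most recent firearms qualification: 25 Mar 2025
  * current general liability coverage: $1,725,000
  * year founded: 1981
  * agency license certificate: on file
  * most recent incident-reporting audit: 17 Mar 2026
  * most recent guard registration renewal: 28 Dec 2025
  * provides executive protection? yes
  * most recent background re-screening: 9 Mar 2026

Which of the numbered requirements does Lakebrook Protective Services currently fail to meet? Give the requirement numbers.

1, 6, 7, 8, 9

1. uniform insignia approval absent → not met
2. use-of-force policy review 192 days ago vs limit 365 → met
3. incident-reporting audit 26 days ago vs limit 30 → met
4. general liability coverage $1,725,000 ≥ $1,700,000 → met
5. agency license certificate present → met
6. condition 'provides executive protection' holds; background re-screening 34 days ago vs limit 30 → not met
7. complaints pending with the licensing board 5 > 4 → not met
8. client-site audit 67 days ago vs limit 60 → not met
9. firearms qualification 383 days ago vs limit 365 → not met
10. guard registration renewal 105 days ago vs limit 120 → met
11. training records present → met
Not met: 1, 6, 7, 8, 9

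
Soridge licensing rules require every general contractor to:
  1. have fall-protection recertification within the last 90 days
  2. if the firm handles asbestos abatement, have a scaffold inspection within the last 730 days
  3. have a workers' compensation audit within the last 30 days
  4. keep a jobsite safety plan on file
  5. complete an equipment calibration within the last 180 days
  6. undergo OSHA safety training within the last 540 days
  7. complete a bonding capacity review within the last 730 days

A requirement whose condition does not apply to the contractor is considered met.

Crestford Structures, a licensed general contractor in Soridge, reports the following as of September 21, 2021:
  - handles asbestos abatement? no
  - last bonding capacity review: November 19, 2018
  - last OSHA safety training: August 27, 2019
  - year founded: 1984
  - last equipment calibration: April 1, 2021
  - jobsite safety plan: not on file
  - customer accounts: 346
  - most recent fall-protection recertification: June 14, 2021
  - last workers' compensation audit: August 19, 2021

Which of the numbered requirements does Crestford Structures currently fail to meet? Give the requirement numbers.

1. fall-protection recertification 99 days ago vs limit 90 → not met
2. condition 'handles asbestos abatement' does not hold → requirement n/a → met
3. workers' compensation audit 33 days ago vs limit 30 → not met
4. jobsite safety plan absent → not met
5. equipment calibration 173 days ago vs limit 180 → met
6. OSHA safety training 756 days ago vs limit 540 → not met
7. bonding capacity review 1037 days ago vs limit 730 → not met
Not met: 1, 3, 4, 6, 7

1, 3, 4, 6, 7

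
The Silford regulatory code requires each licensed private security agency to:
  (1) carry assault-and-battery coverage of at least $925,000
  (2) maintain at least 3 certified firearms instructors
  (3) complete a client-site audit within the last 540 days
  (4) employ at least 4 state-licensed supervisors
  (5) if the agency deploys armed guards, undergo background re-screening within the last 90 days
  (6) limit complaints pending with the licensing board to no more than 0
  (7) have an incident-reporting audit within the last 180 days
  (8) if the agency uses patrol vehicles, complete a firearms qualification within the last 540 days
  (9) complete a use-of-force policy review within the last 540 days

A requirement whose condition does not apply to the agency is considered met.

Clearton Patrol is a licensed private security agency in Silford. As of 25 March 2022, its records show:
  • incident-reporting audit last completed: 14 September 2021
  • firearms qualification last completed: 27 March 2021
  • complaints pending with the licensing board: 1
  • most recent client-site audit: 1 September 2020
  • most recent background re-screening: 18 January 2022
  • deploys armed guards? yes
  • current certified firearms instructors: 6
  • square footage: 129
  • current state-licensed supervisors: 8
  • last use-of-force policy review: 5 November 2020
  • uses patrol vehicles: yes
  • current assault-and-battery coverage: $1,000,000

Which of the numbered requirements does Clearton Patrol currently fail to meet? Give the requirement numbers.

3, 6, 7

1. assault-and-battery coverage $1,000,000 ≥ $925,000 → met
2. certified firearms instructors 6 ≥ 3 → met
3. client-site audit 570 days ago vs limit 540 → not met
4. state-licensed supervisors 8 ≥ 4 → met
5. condition 'deploys armed guards' holds; background re-screening 66 days ago vs limit 90 → met
6. complaints pending with the licensing board 1 > 0 → not met
7. incident-reporting audit 192 days ago vs limit 180 → not met
8. condition 'uses patrol vehicles' holds; firearms qualification 363 days ago vs limit 540 → met
9. use-of-force policy review 505 days ago vs limit 540 → met
Not met: 3, 6, 7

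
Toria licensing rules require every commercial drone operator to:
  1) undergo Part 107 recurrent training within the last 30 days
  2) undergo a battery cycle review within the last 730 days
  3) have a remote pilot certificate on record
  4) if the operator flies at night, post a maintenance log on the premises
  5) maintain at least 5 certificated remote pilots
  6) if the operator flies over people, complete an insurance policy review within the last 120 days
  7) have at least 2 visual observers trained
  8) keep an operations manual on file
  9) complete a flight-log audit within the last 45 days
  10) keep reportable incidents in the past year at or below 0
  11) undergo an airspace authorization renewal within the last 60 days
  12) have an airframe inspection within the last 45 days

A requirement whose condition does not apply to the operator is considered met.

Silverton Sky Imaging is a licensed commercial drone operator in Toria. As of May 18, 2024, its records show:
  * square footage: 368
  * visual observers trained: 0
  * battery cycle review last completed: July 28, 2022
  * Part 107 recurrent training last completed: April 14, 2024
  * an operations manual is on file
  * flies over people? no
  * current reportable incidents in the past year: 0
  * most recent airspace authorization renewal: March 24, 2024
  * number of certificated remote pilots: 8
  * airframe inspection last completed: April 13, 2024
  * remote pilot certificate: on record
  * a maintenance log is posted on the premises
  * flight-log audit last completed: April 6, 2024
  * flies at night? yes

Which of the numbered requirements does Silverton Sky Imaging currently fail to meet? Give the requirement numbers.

1. Part 107 recurrent training 34 days ago vs limit 30 → not met
2. battery cycle review 660 days ago vs limit 730 → met
3. remote pilot certificate present → met
4. condition 'flies at night' holds; maintenance log present → met
5. certificated remote pilots 8 ≥ 5 → met
6. condition 'flies over people' does not hold → requirement n/a → met
7. visual observers trained 0 < 2 → not met
8. operations manual present → met
9. flight-log audit 42 days ago vs limit 45 → met
10. reportable incidents in the past year 0 ≤ 0 → met
11. airspace authorization renewal 55 days ago vs limit 60 → met
12. airframe inspection 35 days ago vs limit 45 → met
Not met: 1, 7

1, 7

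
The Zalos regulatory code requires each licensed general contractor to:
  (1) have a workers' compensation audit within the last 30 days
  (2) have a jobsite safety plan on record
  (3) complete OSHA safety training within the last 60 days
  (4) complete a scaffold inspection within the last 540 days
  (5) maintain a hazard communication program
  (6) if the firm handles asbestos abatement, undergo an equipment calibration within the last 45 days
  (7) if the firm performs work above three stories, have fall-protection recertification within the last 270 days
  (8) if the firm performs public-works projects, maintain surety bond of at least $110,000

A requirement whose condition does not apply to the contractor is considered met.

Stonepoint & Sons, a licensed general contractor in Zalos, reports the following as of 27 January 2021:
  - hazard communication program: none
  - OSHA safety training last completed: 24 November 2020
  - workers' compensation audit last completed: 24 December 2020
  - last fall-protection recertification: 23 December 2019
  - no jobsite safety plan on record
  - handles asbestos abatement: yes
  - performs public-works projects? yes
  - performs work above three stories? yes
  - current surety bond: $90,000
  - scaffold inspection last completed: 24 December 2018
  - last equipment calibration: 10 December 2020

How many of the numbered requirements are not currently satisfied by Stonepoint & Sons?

8

1. workers' compensation audit 34 days ago vs limit 30 → not met
2. jobsite safety plan absent → not met
3. OSHA safety training 64 days ago vs limit 60 → not met
4. scaffold inspection 765 days ago vs limit 540 → not met
5. hazard communication program absent → not met
6. condition 'handles asbestos abatement' holds; equipment calibration 48 days ago vs limit 45 → not met
7. condition 'performs work above three stories' holds; fall-protection recertification 401 days ago vs limit 270 → not met
8. condition 'performs public-works projects' holds; surety bond $90,000 < $110,000 → not met
Not met: 8 of 8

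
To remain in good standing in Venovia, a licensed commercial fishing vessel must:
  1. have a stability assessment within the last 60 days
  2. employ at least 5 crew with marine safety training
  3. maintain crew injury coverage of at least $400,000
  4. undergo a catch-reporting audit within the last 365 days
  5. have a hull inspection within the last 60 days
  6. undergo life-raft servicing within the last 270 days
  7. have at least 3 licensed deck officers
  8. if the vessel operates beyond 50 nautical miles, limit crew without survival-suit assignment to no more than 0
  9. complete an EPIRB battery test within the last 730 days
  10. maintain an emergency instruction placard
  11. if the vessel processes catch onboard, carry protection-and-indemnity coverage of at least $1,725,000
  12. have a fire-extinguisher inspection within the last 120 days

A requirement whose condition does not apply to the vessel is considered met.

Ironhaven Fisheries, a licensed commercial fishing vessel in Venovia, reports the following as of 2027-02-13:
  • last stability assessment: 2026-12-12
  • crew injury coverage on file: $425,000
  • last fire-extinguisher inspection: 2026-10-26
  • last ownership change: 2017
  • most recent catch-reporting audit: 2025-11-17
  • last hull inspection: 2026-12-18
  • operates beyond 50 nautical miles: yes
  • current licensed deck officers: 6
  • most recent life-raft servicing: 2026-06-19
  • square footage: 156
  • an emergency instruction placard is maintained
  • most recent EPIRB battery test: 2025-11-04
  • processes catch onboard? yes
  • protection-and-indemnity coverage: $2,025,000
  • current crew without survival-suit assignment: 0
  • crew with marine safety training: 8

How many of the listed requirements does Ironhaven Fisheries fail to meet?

1. stability assessment 63 days ago vs limit 60 → not met
2. crew with marine safety training 8 ≥ 5 → met
3. crew injury coverage $425,000 ≥ $400,000 → met
4. catch-reporting audit 453 days ago vs limit 365 → not met
5. hull inspection 57 days ago vs limit 60 → met
6. life-raft servicing 239 days ago vs limit 270 → met
7. licensed deck officers 6 ≥ 3 → met
8. condition 'operates beyond 50 nautical miles' holds; crew without survival-suit assignment 0 ≤ 0 → met
9. EPIRB battery test 466 days ago vs limit 730 → met
10. emergency instruction placard present → met
11. condition 'processes catch onboard' holds; protection-and-indemnity coverage $2,025,000 ≥ $1,725,000 → met
12. fire-extinguisher inspection 110 days ago vs limit 120 → met
Not met: 2 of 12

2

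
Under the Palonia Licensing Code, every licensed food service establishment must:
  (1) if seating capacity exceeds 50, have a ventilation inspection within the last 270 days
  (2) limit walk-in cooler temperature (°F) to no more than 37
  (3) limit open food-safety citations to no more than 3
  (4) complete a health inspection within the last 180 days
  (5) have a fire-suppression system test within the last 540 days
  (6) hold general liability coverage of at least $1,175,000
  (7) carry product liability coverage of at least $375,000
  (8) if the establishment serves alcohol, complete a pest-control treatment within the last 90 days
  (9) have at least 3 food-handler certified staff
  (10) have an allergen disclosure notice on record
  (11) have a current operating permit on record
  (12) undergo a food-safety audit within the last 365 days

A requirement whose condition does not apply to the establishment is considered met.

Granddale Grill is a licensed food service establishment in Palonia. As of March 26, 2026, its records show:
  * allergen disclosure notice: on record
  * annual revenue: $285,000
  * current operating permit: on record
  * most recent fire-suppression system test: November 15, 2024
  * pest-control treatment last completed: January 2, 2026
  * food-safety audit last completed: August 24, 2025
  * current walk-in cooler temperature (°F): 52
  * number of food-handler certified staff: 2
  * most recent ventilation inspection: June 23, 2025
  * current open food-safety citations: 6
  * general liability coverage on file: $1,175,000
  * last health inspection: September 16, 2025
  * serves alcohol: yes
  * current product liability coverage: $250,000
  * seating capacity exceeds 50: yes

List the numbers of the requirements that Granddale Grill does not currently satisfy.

1, 2, 3, 4, 7, 9

1. condition 'seating capacity exceeds 50' holds; ventilation inspection 276 days ago vs limit 270 → not met
2. walk-in cooler temperature (°F) 52 > 37 → not met
3. open food-safety citations 6 > 3 → not met
4. health inspection 191 days ago vs limit 180 → not met
5. fire-suppression system test 496 days ago vs limit 540 → met
6. general liability coverage $1,175,000 ≥ $1,175,000 → met
7. product liability coverage $250,000 < $375,000 → not met
8. condition 'serves alcohol' holds; pest-control treatment 83 days ago vs limit 90 → met
9. food-handler certified staff 2 < 3 → not met
10. allergen disclosure notice present → met
11. current operating permit present → met
12. food-safety audit 214 days ago vs limit 365 → met
Not met: 1, 2, 3, 4, 7, 9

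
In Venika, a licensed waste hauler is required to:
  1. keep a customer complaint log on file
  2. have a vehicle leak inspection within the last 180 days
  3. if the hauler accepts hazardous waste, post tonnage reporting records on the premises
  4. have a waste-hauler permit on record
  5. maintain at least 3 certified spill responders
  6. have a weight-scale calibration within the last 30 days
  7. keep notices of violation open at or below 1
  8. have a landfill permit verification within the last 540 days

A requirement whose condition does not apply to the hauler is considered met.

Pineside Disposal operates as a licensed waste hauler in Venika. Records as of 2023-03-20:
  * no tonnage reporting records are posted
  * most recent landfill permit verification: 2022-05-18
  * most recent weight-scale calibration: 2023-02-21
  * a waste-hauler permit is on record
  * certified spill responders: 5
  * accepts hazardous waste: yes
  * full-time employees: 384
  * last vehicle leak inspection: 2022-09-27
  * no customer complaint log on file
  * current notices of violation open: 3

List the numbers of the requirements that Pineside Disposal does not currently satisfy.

1, 3, 7

1. customer complaint log absent → not met
2. vehicle leak inspection 174 days ago vs limit 180 → met
3. condition 'accepts hazardous waste' holds; tonnage reporting records absent → not met
4. waste-hauler permit present → met
5. certified spill responders 5 ≥ 3 → met
6. weight-scale calibration 27 days ago vs limit 30 → met
7. notices of violation open 3 > 1 → not met
8. landfill permit verification 306 days ago vs limit 540 → met
Not met: 1, 3, 7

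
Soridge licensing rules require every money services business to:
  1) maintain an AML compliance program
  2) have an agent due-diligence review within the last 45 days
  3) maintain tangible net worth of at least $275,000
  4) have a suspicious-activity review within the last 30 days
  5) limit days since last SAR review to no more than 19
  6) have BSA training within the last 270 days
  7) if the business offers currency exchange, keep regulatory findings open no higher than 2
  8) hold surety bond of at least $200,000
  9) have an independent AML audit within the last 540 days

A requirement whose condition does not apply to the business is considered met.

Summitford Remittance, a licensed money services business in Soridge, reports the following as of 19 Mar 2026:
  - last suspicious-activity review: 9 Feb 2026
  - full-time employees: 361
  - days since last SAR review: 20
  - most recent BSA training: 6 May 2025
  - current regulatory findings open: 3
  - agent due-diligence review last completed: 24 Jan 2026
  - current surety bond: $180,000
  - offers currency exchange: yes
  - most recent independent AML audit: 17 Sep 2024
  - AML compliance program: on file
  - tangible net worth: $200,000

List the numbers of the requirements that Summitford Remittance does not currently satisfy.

1. AML compliance program present → met
2. agent due-diligence review 54 days ago vs limit 45 → not met
3. tangible net worth $200,000 < $275,000 → not met
4. suspicious-activity review 38 days ago vs limit 30 → not met
5. days since last SAR review 20 > 19 → not met
6. BSA training 317 days ago vs limit 270 → not met
7. condition 'offers currency exchange' holds; regulatory findings open 3 > 2 → not met
8. surety bond $180,000 < $200,000 → not met
9. independent AML audit 548 days ago vs limit 540 → not met
Not met: 2, 3, 4, 5, 6, 7, 8, 9

2, 3, 4, 5, 6, 7, 8, 9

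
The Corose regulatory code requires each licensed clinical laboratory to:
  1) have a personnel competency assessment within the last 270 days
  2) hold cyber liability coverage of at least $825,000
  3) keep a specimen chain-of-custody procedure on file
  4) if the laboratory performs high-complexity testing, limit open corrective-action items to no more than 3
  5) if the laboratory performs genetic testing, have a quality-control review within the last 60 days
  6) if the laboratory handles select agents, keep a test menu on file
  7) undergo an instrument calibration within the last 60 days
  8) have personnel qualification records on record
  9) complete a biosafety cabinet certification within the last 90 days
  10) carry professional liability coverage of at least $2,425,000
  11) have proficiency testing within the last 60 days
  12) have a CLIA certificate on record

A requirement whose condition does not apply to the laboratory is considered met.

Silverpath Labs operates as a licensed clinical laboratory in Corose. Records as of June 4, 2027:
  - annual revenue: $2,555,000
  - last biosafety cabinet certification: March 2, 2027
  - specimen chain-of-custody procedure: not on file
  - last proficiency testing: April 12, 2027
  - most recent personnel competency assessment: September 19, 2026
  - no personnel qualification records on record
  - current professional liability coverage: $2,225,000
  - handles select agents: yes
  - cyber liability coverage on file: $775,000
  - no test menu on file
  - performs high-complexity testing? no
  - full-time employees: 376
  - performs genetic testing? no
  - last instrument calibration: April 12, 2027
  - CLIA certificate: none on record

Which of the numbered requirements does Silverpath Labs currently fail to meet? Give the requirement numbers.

1. personnel competency assessment 258 days ago vs limit 270 → met
2. cyber liability coverage $775,000 < $825,000 → not met
3. specimen chain-of-custody procedure absent → not met
4. condition 'performs high-complexity testing' does not hold → requirement n/a → met
5. condition 'performs genetic testing' does not hold → requirement n/a → met
6. condition 'handles select agents' holds; test menu absent → not met
7. instrument calibration 53 days ago vs limit 60 → met
8. personnel qualification records absent → not met
9. biosafety cabinet certification 94 days ago vs limit 90 → not met
10. professional liability coverage $2,225,000 < $2,425,000 → not met
11. proficiency testing 53 days ago vs limit 60 → met
12. CLIA certificate absent → not met
Not met: 2, 3, 6, 8, 9, 10, 12

2, 3, 6, 8, 9, 10, 12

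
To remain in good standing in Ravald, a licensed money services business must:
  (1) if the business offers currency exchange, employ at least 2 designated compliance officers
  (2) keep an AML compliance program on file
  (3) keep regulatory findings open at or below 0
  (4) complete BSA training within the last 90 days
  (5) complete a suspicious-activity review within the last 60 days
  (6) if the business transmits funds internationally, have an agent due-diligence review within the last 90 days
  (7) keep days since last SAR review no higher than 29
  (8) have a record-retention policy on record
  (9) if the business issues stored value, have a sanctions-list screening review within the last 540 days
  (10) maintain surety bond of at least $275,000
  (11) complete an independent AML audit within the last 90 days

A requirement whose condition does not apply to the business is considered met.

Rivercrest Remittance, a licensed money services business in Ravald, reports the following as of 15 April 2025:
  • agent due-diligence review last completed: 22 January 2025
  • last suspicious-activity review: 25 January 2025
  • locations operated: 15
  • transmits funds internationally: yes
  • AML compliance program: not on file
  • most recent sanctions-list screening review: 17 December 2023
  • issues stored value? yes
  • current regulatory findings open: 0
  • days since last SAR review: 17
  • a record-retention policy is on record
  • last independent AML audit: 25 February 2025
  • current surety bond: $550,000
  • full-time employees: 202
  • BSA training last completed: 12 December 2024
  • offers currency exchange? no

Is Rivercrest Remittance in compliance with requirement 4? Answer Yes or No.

No

4. BSA training 124 days ago vs limit 90 → not met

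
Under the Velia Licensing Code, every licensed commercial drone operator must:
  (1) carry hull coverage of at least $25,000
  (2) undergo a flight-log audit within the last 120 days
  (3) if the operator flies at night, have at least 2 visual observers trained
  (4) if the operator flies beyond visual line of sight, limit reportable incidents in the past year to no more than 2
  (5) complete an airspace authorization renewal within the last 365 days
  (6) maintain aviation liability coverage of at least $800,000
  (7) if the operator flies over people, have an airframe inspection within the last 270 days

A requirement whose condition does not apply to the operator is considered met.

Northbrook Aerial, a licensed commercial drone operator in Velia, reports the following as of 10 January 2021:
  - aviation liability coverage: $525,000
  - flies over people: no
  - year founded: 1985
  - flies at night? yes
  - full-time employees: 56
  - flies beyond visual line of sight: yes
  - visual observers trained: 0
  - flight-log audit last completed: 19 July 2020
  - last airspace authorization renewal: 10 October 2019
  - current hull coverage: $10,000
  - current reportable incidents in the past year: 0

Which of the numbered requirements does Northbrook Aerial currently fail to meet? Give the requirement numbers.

1. hull coverage $10,000 < $25,000 → not met
2. flight-log audit 175 days ago vs limit 120 → not met
3. condition 'flies at night' holds; visual observers trained 0 < 2 → not met
4. condition 'flies beyond visual line of sight' holds; reportable incidents in the past year 0 ≤ 2 → met
5. airspace authorization renewal 458 days ago vs limit 365 → not met
6. aviation liability coverage $525,000 < $800,000 → not met
7. condition 'flies over people' does not hold → requirement n/a → met
Not met: 1, 2, 3, 5, 6

1, 2, 3, 5, 6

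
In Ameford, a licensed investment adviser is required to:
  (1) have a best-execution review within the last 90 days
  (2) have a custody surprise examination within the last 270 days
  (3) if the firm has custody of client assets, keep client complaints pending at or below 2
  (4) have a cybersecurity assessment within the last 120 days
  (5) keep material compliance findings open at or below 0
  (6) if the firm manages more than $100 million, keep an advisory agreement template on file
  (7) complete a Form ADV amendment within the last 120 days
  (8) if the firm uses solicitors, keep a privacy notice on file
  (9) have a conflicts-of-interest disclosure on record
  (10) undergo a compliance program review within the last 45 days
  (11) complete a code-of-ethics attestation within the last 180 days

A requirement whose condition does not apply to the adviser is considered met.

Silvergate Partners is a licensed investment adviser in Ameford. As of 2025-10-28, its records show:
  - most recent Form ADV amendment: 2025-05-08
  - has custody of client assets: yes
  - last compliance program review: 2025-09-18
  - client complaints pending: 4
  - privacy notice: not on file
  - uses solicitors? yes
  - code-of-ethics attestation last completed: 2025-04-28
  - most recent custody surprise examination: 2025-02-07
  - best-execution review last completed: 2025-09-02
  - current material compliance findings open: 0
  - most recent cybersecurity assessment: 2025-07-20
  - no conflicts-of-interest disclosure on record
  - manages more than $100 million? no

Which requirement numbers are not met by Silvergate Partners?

3, 7, 8, 9, 11

1. best-execution review 56 days ago vs limit 90 → met
2. custody surprise examination 263 days ago vs limit 270 → met
3. condition 'has custody of client assets' holds; client complaints pending 4 > 2 → not met
4. cybersecurity assessment 100 days ago vs limit 120 → met
5. material compliance findings open 0 ≤ 0 → met
6. condition 'manages more than $100 million' does not hold → requirement n/a → met
7. Form ADV amendment 173 days ago vs limit 120 → not met
8. condition 'uses solicitors' holds; privacy notice absent → not met
9. conflicts-of-interest disclosure absent → not met
10. compliance program review 40 days ago vs limit 45 → met
11. code-of-ethics attestation 183 days ago vs limit 180 → not met
Not met: 3, 7, 8, 9, 11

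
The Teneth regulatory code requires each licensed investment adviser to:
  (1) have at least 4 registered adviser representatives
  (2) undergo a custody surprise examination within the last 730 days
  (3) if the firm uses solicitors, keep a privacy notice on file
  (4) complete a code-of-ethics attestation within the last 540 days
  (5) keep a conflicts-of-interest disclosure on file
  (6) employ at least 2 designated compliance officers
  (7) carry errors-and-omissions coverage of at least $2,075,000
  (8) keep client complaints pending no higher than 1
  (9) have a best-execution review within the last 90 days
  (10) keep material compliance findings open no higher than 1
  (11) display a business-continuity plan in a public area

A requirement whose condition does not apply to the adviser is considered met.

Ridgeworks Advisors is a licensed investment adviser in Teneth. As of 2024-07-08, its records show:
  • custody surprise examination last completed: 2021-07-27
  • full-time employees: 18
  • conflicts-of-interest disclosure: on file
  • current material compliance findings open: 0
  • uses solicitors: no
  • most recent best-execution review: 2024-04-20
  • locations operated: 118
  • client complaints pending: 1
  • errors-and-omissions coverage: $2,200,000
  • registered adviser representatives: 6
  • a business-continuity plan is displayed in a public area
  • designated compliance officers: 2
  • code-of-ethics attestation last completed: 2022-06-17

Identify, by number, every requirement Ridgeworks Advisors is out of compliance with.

2, 4

1. registered adviser representatives 6 ≥ 4 → met
2. custody surprise examination 1077 days ago vs limit 730 → not met
3. condition 'uses solicitors' does not hold → requirement n/a → met
4. code-of-ethics attestation 752 days ago vs limit 540 → not met
5. conflicts-of-interest disclosure present → met
6. designated compliance officers 2 ≥ 2 → met
7. errors-and-omissions coverage $2,200,000 ≥ $2,075,000 → met
8. client complaints pending 1 ≤ 1 → met
9. best-execution review 79 days ago vs limit 90 → met
10. material compliance findings open 0 ≤ 1 → met
11. business-continuity plan present → met
Not met: 2, 4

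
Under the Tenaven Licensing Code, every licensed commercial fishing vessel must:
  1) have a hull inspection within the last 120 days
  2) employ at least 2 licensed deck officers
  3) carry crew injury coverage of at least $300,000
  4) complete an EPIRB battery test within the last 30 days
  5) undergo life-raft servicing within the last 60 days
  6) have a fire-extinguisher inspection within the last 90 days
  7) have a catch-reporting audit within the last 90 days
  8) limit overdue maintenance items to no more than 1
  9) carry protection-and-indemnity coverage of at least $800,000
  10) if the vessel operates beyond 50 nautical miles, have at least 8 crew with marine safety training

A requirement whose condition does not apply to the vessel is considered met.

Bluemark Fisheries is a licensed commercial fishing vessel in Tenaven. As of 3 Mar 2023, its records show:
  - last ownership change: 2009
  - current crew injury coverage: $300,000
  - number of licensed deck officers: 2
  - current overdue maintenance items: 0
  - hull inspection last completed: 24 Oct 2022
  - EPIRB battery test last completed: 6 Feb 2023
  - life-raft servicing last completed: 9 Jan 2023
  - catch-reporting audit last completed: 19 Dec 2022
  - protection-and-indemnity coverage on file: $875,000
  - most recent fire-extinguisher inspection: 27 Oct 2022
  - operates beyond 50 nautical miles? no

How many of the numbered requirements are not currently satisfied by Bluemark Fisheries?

1. hull inspection 130 days ago vs limit 120 → not met
2. licensed deck officers 2 ≥ 2 → met
3. crew injury coverage $300,000 ≥ $300,000 → met
4. EPIRB battery test 25 days ago vs limit 30 → met
5. life-raft servicing 53 days ago vs limit 60 → met
6. fire-extinguisher inspection 127 days ago vs limit 90 → not met
7. catch-reporting audit 74 days ago vs limit 90 → met
8. overdue maintenance items 0 ≤ 1 → met
9. protection-and-indemnity coverage $875,000 ≥ $800,000 → met
10. condition 'operates beyond 50 nautical miles' does not hold → requirement n/a → met
Not met: 2 of 10

2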